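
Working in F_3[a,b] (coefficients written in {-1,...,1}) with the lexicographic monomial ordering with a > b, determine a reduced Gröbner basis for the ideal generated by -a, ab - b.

f_1 = -a, LT = a.
f_2 = ab - b, LT = ab.

S(f_1,f_2): lcm = ab. S = b.
  leading term b: no divisor's leading term divides it; move b to the remainder.
  remainder b ≠ 0; add g_3 = b to the basis.

S(f_1,g_3): leading monomials are coprime, so the S-polynomial reduces to 0 (Buchberger's first criterion).
S(f_2,g_3): lcm = ab. S = -b.
  leading term b: subtract (-1)·g_3 from -b → 0
  remainder 0.

Every S-polynomial of the final basis reduces to 0, so we have a Gröbner basis.
Inter-reduce: drop elements whose leading term is divisible by another's, tail-reduce, and make monic.

G = {a, b}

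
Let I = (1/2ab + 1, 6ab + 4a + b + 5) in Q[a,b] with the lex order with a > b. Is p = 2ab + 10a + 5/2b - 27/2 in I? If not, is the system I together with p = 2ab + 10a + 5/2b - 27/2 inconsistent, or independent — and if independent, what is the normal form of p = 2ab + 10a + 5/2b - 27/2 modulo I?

First compute the reduced Gröbner basis of I by Buchberger's algorithm.
f_1 = 1/2ab + 1, LT = ab.
f_2 = 6ab + 4a + b + 5, LT = ab.

S(f_1,f_2): lcm = ab. S = -2/3a - 1/6b + 7/6.
  leading term a: no divisor's leading term divides it; move -2/3a to the remainder.
  leading term b: no divisor's leading term divides it; move -1/6b to the remainder.
  leading term 1: no divisor's leading term divides it; move 7/6 to the remainder.
  remainder -2/3a - 1/6b + 7/6 ≠ 0; add h_3 = -2/3a - 1/6b + 7/6 to the basis.

S(f_1,h_3): lcm = ab. S = -1/4b^2 + 7/4b + 2.
  leading term b^2: no divisor's leading term divides it; move -1/4b^2 to the remainder.
  leading term b: no divisor's leading term divides it; move 7/4b to the remainder.
  leading term 1: no divisor's leading term divides it; move 2 to the remainder.
  remainder -1/4b^2 + 7/4b + 2 ≠ 0; add h_4 = -1/4b^2 + 7/4b + 2 to the basis.

The other S-polynomials (S(f_2,h_3), S(f_1,h_4), S(f_2,h_4), S(h_3,h_4)) all reduce to 0 modulo the current basis, so we have a Gröbner basis.
Inter-reduce: drop elements whose leading term is divisible by another's, tail-reduce, and make monic.
Reduced Gröbner basis: {a + 1/4b - 7/4, b^2 - 7b - 8}.
Label its elements g_1 = a + 1/4b - 7/4, g_2 = b^2 - 7b - 8.

Reduce p = 2ab + 10a + 5/2b - 27/2 modulo G:
  leading term ab: subtract (2b)·g_1 from 2ab + 10a + 5/2b - 27/2 → 10a - 1/2b^2 + 6b - 27/2
  leading term a: subtract (10)·g_1 from 10a - 1/2b^2 + 6b - 27/2 → -1/2b^2 + 7/2b + 4
  leading term b^2: subtract (-1/2)·g_2 from -1/2b^2 + 7/2b + 4 → 0
  normal form = 0.
Since the normal form is 0, p ∈ I.

2ab + 10a + 5/2b - 27/2 lies in I (it reduces to 0).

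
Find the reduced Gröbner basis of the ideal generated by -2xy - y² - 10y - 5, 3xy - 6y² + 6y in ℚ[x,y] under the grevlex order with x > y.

G = {y² + 6/5y + 1, x - 2y + 2}

This is the nonlinear analogue of row-reducing a linear system.

f_1 = -2xy - y² - 10y - 5, LT = xy.
f_2 = 3xy - 6y² + 6y, LT = xy.

S(f_1,f_2): lcm = xy. S = 5/2y² + 3y + 5/2.
  leading term y²: no divisor's leading term divides it; move 5/2y² to the remainder.
  leading term y: no divisor's leading term divides it; move 3y to the remainder.
  leading term 1: no divisor's leading term divides it; move 5/2 to the remainder.
  remainder 5/2y² + 3y + 5/2 ≠ 0; add g_3 = 5/2y² + 3y + 5/2 to the basis.

S(f_1,g_3): lcm = xy². S = ½y³ - 6/5xy + 5y² - x + 5/2y.
  leading term y³: subtract (⅕y)·g_3 from ½y³ - 6/5xy + 5y² - x + 5/2y → -6/5xy + 22/5y² - x + 2y
  leading term xy: subtract (⅗)·f_1 from -6/5xy + 22/5y² - x + 2y → 5y² - x + 8y + 3
  leading term y²: subtract (2)·g_3 from 5y² - x + 8y + 3 → -x + 2y - 2
  leading term x: no divisor's leading term divides it; move -x to the remainder.
  leading term y: no divisor's leading term divides it; move 2y to the remainder.
  leading term 1: no divisor's leading term divides it; move -2 to the remainder.
  remainder -x + 2y - 2 ≠ 0; add g_4 = -x + 2y - 2 to the basis.

S(f_2,g_3): lcm = xy². S = -2y³ - 6/5xy + 2y² - x.
  leading term y³: subtract (-⅘y)·g_3 from -2y³ - 6/5xy + 2y² - x → -6/5xy + 22/5y² - x + 2y
  leading term xy: subtract (⅗)·f_1 from -6/5xy + 22/5y² - x + 2y → 5y² - x + 8y + 3
  leading term y²: subtract (2)·g_3 from 5y² - x + 8y + 3 → -x + 2y - 2
  leading term x: subtract (1)·g_4 from -x + 2y - 2 → 0
  remainder 0.

S(f_1,g_4): lcm = xy. S = 5/2y² + 3y + 5/2.
  leading term y²: subtract (1)·g_3 from 5/2y² + 3y + 5/2 → 0
  remainder 0.

S(f_2,g_4): lcm = xy. S = 0.
  remainder 0.

S(g_3,g_4): leading monomials are coprime, so the S-polynomial reduces to 0 (Buchberger's first criterion).
Every S-polynomial of the final basis reduces to 0, so we have a Gröbner basis.
Inter-reduce: drop elements whose leading term is divisible by another's, tail-reduce, and make monic.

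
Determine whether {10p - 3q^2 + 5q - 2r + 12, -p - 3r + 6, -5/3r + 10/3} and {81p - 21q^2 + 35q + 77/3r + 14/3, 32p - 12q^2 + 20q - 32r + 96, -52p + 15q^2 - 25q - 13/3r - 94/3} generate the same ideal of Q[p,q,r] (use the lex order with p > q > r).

Yes, the ideals are equal.

Since reduced Gröbner bases are canonical representatives of ideals under a given ordering, it suffices to compute and compare them.
Buchberger on the first generating set:
f_1 = 10p - 3q^2 + 5q - 2r + 12, LT = p.
f_2 = -p - 3r + 6, LT = p.
f_3 = -5/3r + 10/3, LT = r.

S(f_1,f_2): lcm = p. S = -3/10q^2 + 1/2q - 16/5r + 36/5.
  reduce S modulo (f_1, f_2, f_3):
  remainder -3/10q^2 + 1/2q + 4/5 ≠ 0; add g_4 = -3/10q^2 + 1/2q + 4/5 to the basis.

The other S-polynomials (S(f_1,f_3), S(f_2,f_3), S(f_1,g_4), S(f_2,g_4), S(f_3,g_4)) all reduce to 0 modulo the current basis, so we have a Gröbner basis.
Inter-reduce: drop elements whose leading term is divisible by another's, tail-reduce, and make monic.
Reduced Gröbner basis: {p, q^2 - 5/3q - 8/3, r - 2}.

Buchberger on the second generating set:
h_1 = 81p - 21q^2 + 35q + 77/3r + 14/3, LT = p.
h_2 = 32p - 12q^2 + 20q - 32r + 96, LT = p.
h_3 = -52p + 15q^2 - 25q - 13/3r - 94/3, LT = p.

S(h_1,h_2): lcm = p. S = 25/216q^2 - 125/648q + 320/243r - 715/243.
  reduce S modulo (h_1, h_2, h_3):
  remainder 25/216q^2 - 125/648q + 320/243r - 715/243 ≠ 0; add k_4 = 25/216q^2 - 125/648q + 320/243r - 715/243 to the basis.

S(h_1,h_3): lcm = p. S = 41/1404q^2 - 205/4212q + 227/972r - 3443/6318.
  reduce S modulo (h_1, h_2, h_3, k_4):
  remainder -77/780r + 77/390 ≠ 0; add k_5 = -77/780r + 77/390 to the basis.

The other S-polynomials (S(h_2,h_3), S(h_1,k_4), S(h_2,k_4), S(h_3,k_4), S(h_1,k_5), S(h_2,k_5), S(h_3,k_5), S(k_4,k_5)) all reduce to 0 modulo the current basis, so we have a Gröbner basis.
Inter-reduce: drop elements whose leading term is divisible by another's, tail-reduce, and make monic.
Reduced Gröbner basis: {p, q^2 - 5/3q - 8/3, r - 2}.

Same reduced basis, so the two generating sets span the same ideal.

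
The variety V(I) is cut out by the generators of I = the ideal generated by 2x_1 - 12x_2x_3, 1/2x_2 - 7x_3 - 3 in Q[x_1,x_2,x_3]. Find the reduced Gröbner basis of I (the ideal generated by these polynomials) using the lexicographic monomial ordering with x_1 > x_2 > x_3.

f_1 = 2x_1 - 12x_2x_3, LT = x_1.
f_2 = 1/2x_2 - 7x_3 - 3, LT = x_2.

S(f_1,f_2): leading monomials are coprime, so the S-polynomial reduces to 0 (Buchberger's first criterion).
Every S-polynomial of the final basis reduces to 0, so we have a Gröbner basis.

G = {x_1 - 84x_3^2 - 36x_3, x_2 - 14x_3 - 6}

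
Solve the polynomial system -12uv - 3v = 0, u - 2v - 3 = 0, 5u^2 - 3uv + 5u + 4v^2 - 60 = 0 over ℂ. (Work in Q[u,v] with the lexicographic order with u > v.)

{(3, 0)}

Compute a lex Gröbner basis by Buchberger's algorithm.
f_1 = -12uv - 3v, LT = uv.
f_2 = u - 2v - 3, LT = u.
f_3 = 5u^2 - 3uv + 5u + 4v^2 - 60, LT = u^2.

S(f_1,f_2): lcm = uv. S = 2v^2 + 13/4v.
  leading term v^2: no divisor's leading term divides it; move 2v^2 to the remainder.
  leading term v: no divisor's leading term divides it; move 13/4v to the remainder.
  remainder 2v^2 + 13/4v ≠ 0; add h_4 = 2v^2 + 13/4v to the basis.

S(f_1,f_3): lcm = u^2v. S = 3/5uv^2 - 3/4uv - 4/5v^3 + 12v.
  leading term uv^2: subtract (-1/20v)·f_1 from 3/5uv^2 - 3/4uv - 4/5v^3 + 12v → -3/4uv - 4/5v^3 - 3/20v^2 + 12v
  leading term uv: subtract (1/16)·f_1 from -3/4uv - 4/5v^3 - 3/20v^2 + 12v → -4/5v^3 - 3/20v^2 + 195/16v
  leading term v^3: subtract (-2/5v)·h_4 from -4/5v^3 - 3/20v^2 + 195/16v → 23/20v^2 + 195/16v
  leading term v^2: subtract (23/40)·h_4 from 23/20v^2 + 195/16v → 1651/160v
  leading term v: no divisor's leading term divides it; move 1651/160v to the remainder.
  remainder 1651/160v ≠ 0; add h_5 = 1651/160v to the basis.

The other S-polynomials (S(f_2,f_3), S(f_1,h_4), S(f_2,h_4), S(f_3,h_4), S(f_1,h_5), S(f_2,h_5), S(f_3,h_5), S(h_4,h_5)) all reduce to 0 modulo the current basis, so we have a Gröbner basis.
Inter-reduce: drop elements whose leading term is divisible by another's, tail-reduce, and make monic.
Reduced Gröbner basis: {u - 3, v}.

Elimination: the polynomial v lies in the elimination ideal for v, so v ∈ {0}. For each such v, the remaining basis elements (now univariate) give the rest of the solution.
  v = 0: the earlier basis element becomes u - 3 = 0, giving u = 3 — point (3, 0).
Substituting each solution back into the original system confirms all equations vanish.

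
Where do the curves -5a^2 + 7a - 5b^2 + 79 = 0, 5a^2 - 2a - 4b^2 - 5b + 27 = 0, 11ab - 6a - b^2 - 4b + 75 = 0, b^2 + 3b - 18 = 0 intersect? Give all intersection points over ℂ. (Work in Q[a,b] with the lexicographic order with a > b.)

{(-2, 3)}

Compute a lex Gröbner basis by Buchberger's algorithm.
f_1 = -5a^2 + 7a - 5b^2 + 79, LT = a^2.
f_2 = 5a^2 - 2a - 4b^2 - 5b + 27, LT = a^2.
f_3 = 11ab - 6a - b^2 - 4b + 75, LT = ab.
f_4 = b^2 + 3b - 18, LT = b^2.

S(f_1,f_2): lcm = a^2. S = -a + 9/5b^2 + b - 106/5.
  reduce S modulo (f_1, f_2, f_3, f_4):
  remainder -a - 22/5b + 56/5 ≠ 0; add h_5 = -a - 22/5b + 56/5 to the basis.

S(f_1,f_3): lcm = a^2b. S = 6/11a^2 + 1/11ab^2 - 57/55ab - 75/11a + b^3 - 79/5b.
  reduce S modulo (f_1, f_2, f_3, f_4, h_5):
  remainder 274579/6655b - 823737/6655 ≠ 0; add h_6 = 274579/6655b - 823737/6655 to the basis.

The other S-polynomials (S(f_1,f_4), S(f_2,f_3), S(f_2,f_4), S(f_3,f_4), S(f_1,h_5), S(f_2,h_5), S(f_3,h_5), S(f_4,h_5), S(f_1,h_6), S(f_2,h_6), S(f_3,h_6), S(f_4,h_6), S(h_5,h_6)) all reduce to 0 modulo the current basis, so we have a Gröbner basis.
Inter-reduce: drop elements whose leading term is divisible by another's, tail-reduce, and make monic.
Reduced Gröbner basis: {a + 2, b - 3}.

A lex Gröbner basis eliminates variables successively. Here b - 3 depends only on b, with roots {3}; lifting each root through the earlier basis elements recovers the full solutions.
  b = 3: the earlier basis element becomes a + 2 = 0, giving a = -2 — point (-2, 3).
This is the nonlinear analogue of row-reducing a linear system.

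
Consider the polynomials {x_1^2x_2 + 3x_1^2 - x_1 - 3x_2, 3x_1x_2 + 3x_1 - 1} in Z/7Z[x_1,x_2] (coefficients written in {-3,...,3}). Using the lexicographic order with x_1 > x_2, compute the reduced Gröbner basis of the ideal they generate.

f_1 = x_1^2x_2 + 3x_1^2 - x_1 - 3x_2, LT = x_1^2x_2.
f_2 = 3x_1x_2 + 3x_1 - 1, LT = x_1x_2.

S(f_1,f_2): lcm = x_1^2x_2. S = 2x_1^2 - 3x_1 - 3x_2.
  reduce S modulo (f_1, f_2):
  remainder 2x_1^2 - 3x_1 - 3x_2 ≠ 0; add g_3 = 2x_1^2 - 3x_1 - 3x_2 to the basis.

S(f_1,g_3): lcm = x_1^2x_2. S = 3x_1^2 - 2x_1x_2 - x_1 - 2x_2^2 - 3x_2.
  reduce S modulo (f_1, f_2, g_3):
  remainder 2x_1 - 2x_2^2 - 2x_2 - 3 ≠ 0; add g_4 = 2x_1 - 2x_2^2 - 2x_2 - 3 to the basis.

S(f_2,g_4): lcm = x_1x_2. S = x_1 + x_2^3 + x_2^2 - 2x_2 + 2.
  reduce S modulo (f_1, f_2, g_3, g_4):
  remainder x_2^3 + 2x_2^2 - x_2 ≠ 0; add g_5 = x_2^3 + 2x_2^2 - x_2 to the basis.

The other S-polynomials (S(f_2,g_3), S(f_1,g_4), S(g_3,g_4), S(f_1,g_5), S(f_2,g_5), S(g_3,g_5), S(g_4,g_5)) all reduce to 0 modulo the current basis, so we have a Gröbner basis.
Inter-reduce: drop elements whose leading term is divisible by another's, tail-reduce, and make monic.

G = {x_1 - x_2^2 - x_2 + 2, x_2^3 + 2x_2^2 - x_2}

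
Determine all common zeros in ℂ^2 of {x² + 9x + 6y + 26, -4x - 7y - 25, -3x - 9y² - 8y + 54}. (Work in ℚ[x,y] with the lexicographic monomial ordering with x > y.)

Compute a lex Gröbner basis by Buchberger's algorithm.
f_1 = x² + 9x + 6y + 26, LT = x².
f_2 = -4x - 7y - 25, LT = x.
f_3 = -3x - 9y² - 8y + 54, LT = x.

S(f_1,f_2): lcm = x². S = -7/4xy + 11/4x + 6y + 26.
  leading term xy: subtract (7/16y)·f_2 from -7/4xy + 11/4x + 6y + 26 → 11/4x + 49/16y² + 271/16y + 26
  leading term x: subtract (-11/16)·f_2 from 11/4x + 49/16y² + 271/16y + 26 → 49/16y² + 97/8y + 141/16
  leading term y²: no divisor's leading term divides it; move 49/16y² to the remainder.
  leading term y: no divisor's leading term divides it; move 97/8y to the remainder.
  leading term 1: no divisor's leading term divides it; move 141/16 to the remainder.
  remainder 49/16y² + 97/8y + 141/16 ≠ 0; add h_4 = 49/16y² + 97/8y + 141/16 to the basis.

S(f_1,f_3): lcm = x². S = -3xy² - 8/3xy + 27x + 6y + 26.
  leading term xy²: subtract (¾y²)·f_2 from -3xy² - 8/3xy + 27x + 6y + 26 → -8/3xy + 27x + 21/4y³ + 75/4y² + 6y + 26
  leading term xy: subtract (⅔y)·f_2 from -8/3xy + 27x + 21/4y³ + 75/4y² + 6y + 26 → 27x + 21/4y³ + 281/12y² + 68/3y + 26
  leading term x: subtract (-27/4)·f_2 from 27x + 21/4y³ + 281/12y² + 68/3y + 26 → 21/4y³ + 281/12y² - 295/12y - 571/4
  leading term y³: subtract (12/7y)·h_4 from 21/4y³ + 281/12y² - 295/12y - 571/4 → 221/84y² - 1667/42y - 571/4
  leading term y²: subtract (884/1029)·h_4 from 221/84y² - 1667/42y - 571/4 → -51560/1029y - 51560/343
  leading term y: no divisor's leading term divides it; move -51560/1029y to the remainder.
  leading term 1: no divisor's leading term divides it; move -51560/343 to the remainder.
  remainder -51560/1029y - 51560/343 ≠ 0; add h_5 = -51560/1029y - 51560/343 to the basis.

The other S-polynomials (S(f_2,f_3), S(f_1,h_4), S(f_2,h_4), S(f_3,h_4), S(f_1,h_5), S(f_2,h_5), S(f_3,h_5), S(h_4,h_5)) all reduce to 0 modulo the current basis, so we have a Gröbner basis.
Inter-reduce: drop elements whose leading term is divisible by another's, tail-reduce, and make monic.
Reduced Gröbner basis: {x + 1, y + 3}.

Elimination: the polynomial y + 3 lies in the elimination ideal for y, so y ∈ {-3}. For each such y, the remaining basis elements (now univariate) give the rest of the solution.
  y = -3: the earlier basis element becomes x + 1 = 0, giving x = -1 — point (-1, -3).
Each listed point satisfies every original equation (direct substitution).
Zero-dimensionality of the ideal guarantees finitely many solutions over ℂ.

{(-1, -3)}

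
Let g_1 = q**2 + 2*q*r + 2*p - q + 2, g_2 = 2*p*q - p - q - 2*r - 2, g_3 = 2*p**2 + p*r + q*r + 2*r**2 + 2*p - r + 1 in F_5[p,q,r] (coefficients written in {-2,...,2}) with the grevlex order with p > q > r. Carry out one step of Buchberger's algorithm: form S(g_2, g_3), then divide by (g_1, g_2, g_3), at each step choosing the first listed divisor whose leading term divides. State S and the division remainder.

S(g_2, g_3) = 2*p*q*r + 2*q**2*r - q*r**2 + 2*p**2 + p*q - p*r - 2*q*r - p + 2*q; remainder on division = 0.

lcm(LM(g_2), LM(g_3)) = p**2*q.
S = (lcm/LT(g_2))·g_2 − (lcm/LT(g_3))·g_3 = 2*p*q*r + 2*q**2*r - q*r**2 + 2*p**2 + p*q - p*r - 2*q*r - p + 2*q.
Reduce S modulo (g_1, g_2, g_3) in that order:
  leading term p*q*r: subtract (r)·g_2 from 2*p*q*r + 2*q**2*r - q*r**2 + 2*p**2 + p*q - p*r - 2*q*r - p + 2*q → 2*q**2*r - q*r**2 + 2*p**2 + p*q - q*r + 2*r**2 - p + 2*q + 2*r
  leading term q**2*r: subtract (2*r)·g_1 from 2*q**2*r - q*r**2 + 2*p**2 + p*q - q*r + 2*r**2 - p + 2*q + 2*r → 2*p**2 + p*q + p*r + q*r + 2*r**2 - p + 2*q - 2*r
  leading term p**2: subtract (1)·g_3 from 2*p**2 + p*q + p*r + q*r + 2*r**2 - p + 2*q - 2*r → p*q + 2*p + 2*q - r - 1
  leading term p*q: subtract (-2)·g_2 from p*q + 2*p + 2*q - r - 1 → 0
The remainder is 0, so this S-polynomial contributes no new basis element.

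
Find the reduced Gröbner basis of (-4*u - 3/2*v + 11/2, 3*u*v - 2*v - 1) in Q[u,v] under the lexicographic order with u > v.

G = {u + 3/8*v - 11/8, v**2 - 17/9*v + 8/9}

f_1 = -4*u - 3/2*v + 11/2, LT = u.
f_2 = 3*u*v - 2*v - 1, LT = u*v.

S(f_1,f_2): lcm = u*v. S = 3/8*v**2 - 17/24*v + 1/3.
  reduce S modulo (f_1, f_2):
  remainder 3/8*v**2 - 17/24*v + 1/3 ≠ 0; add g_3 = 3/8*v**2 - 17/24*v + 1/3 to the basis.

The other S-polynomials (S(f_1,g_3), S(f_2,g_3)) all reduce to 0 modulo the current basis, so we have a Gröbner basis.
Inter-reduce: drop elements whose leading term is divisible by another's, tail-reduce, and make monic.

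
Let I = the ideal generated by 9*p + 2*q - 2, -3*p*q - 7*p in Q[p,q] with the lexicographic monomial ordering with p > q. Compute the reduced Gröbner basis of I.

G = {p + 2/9*q - 2/9, q**2 + 4/3*q - 7/3}

f_1 = 9*p + 2*q - 2, LT = p.
f_2 = -3*p*q - 7*p, LT = p*q.

S(f_1,f_2): lcm = p*q. S = -7/3*p + 2/9*q**2 - 2/9*q.
  leading term p: subtract (-7/27)·f_1 from -7/3*p + 2/9*q**2 - 2/9*q → 2/9*q**2 + 8/27*q - 14/27
  leading term q**2: no divisor's leading term divides it; move 2/9*q**2 to the remainder.
  leading term q: no divisor's leading term divides it; move 8/27*q to the remainder.
  leading term 1: no divisor's leading term divides it; move -14/27 to the remainder.
  remainder 2/9*q**2 + 8/27*q - 14/27 ≠ 0; add g_3 = 2/9*q**2 + 8/27*q - 14/27 to the basis.

S(f_1,g_3): leading monomials are coprime, so the S-polynomial reduces to 0 (Buchberger's first criterion).
S(f_2,g_3): lcm = p*q**2. S = p*q + 7/3*p.
  leading term p*q: subtract (1/9*q)·f_1 from p*q + 7/3*p → 7/3*p - 2/9*q**2 + 2/9*q
  leading term p: subtract (7/27)·f_1 from 7/3*p - 2/9*q**2 + 2/9*q → -2/9*q**2 - 8/27*q + 14/27
  leading term q**2: subtract (-1)·g_3 from -2/9*q**2 - 8/27*q + 14/27 → 0
  remainder 0.

Every S-polynomial of the final basis reduces to 0, so we have a Gröbner basis.
Inter-reduce: drop elements whose leading term is divisible by another's, tail-reduce, and make monic.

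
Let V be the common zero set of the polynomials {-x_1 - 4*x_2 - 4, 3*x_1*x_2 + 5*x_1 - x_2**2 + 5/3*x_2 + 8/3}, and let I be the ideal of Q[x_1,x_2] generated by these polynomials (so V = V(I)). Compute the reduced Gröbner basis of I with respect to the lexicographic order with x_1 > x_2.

f_1 = -x_1 - 4*x_2 - 4, LT = x_1.
f_2 = 3*x_1*x_2 + 5*x_1 - x_2**2 + 5/3*x_2 + 8/3, LT = x_1*x_2.

S(f_1,f_2): lcm = x_1*x_2. S = -5/3*x_1 + 13/3*x_2**2 + 31/9*x_2 - 8/9.
  reduce S modulo (f_1, f_2):
  remainder 13/3*x_2**2 + 91/9*x_2 + 52/9 ≠ 0; add g_3 = 13/3*x_2**2 + 91/9*x_2 + 52/9 to the basis.

The other S-polynomials (S(f_1,g_3), S(f_2,g_3)) all reduce to 0 modulo the current basis, so we have a Gröbner basis.
Inter-reduce: drop elements whose leading term is divisible by another's, tail-reduce, and make monic.

G = {x_1 + 4*x_2 + 4, x_2**2 + 7/3*x_2 + 4/3}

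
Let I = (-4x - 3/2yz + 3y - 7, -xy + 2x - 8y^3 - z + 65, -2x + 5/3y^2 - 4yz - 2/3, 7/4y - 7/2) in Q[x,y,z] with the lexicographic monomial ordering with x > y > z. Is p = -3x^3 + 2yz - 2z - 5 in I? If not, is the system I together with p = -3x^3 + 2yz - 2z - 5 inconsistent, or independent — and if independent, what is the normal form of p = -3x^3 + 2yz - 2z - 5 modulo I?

First compute the reduced Gröbner basis of I by Buchberger's algorithm.
f_1 = -4x - 3/2yz + 3y - 7, LT = x.
f_2 = -xy + 2x - 8y^3 - z + 65, LT = xy.
f_3 = -2x + 5/3y^2 - 4yz - 2/3, LT = x.
f_4 = 7/4y - 7/2, LT = y.

S(f_1,f_2): lcm = xy. S = 2x - 8y^3 + 3/8y^2z - 3/4y^2 + 7/4y - z + 65.
  leading term x: subtract (-1/2)·f_1 from 2x - 8y^3 + 3/8y^2z - 3/4y^2 + 7/4y - z + 65 → -8y^3 + 3/8y^2z - 3/4y^2 - 3/4yz + 13/4y - z + 123/2
  leading term y^3: subtract (-32/7y^2)·f_4 from -8y^3 + 3/8y^2z - 3/4y^2 - 3/4yz + 13/4y - z + 123/2 → 3/8y^2z - 67/4y^2 - 3/4yz + 13/4y - z + 123/2
  leading term y^2z: subtract (3/14yz)·f_4 from 3/8y^2z - 67/4y^2 - 3/4yz + 13/4y - z + 123/2 → -67/4y^2 + 13/4y - z + 123/2
  leading term y^2: subtract (-67/7y)·f_4 from -67/4y^2 + 13/4y - z + 123/2 → -121/4y - z + 123/2
  leading term y: subtract (-121/7)·f_4 from -121/4y - z + 123/2 → -z + 1
  leading term z: no divisor's leading term divides it; move -z to the remainder.
  leading term 1: no divisor's leading term divides it; move 1 to the remainder.
  remainder -z + 1 ≠ 0; add h_5 = -z + 1 to the basis.

The other S-polynomials (S(f_1,f_3), S(f_1,f_4), S(f_2,f_3), S(f_2,f_4), S(f_3,f_4), S(f_1,h_5), S(f_2,h_5), S(f_3,h_5), S(f_4,h_5)) all reduce to 0 modulo the current basis, so we have a Gröbner basis.
Inter-reduce: drop elements whose leading term is divisible by another's, tail-reduce, and make monic.
Reduced Gröbner basis: {x + 1, y - 2, z - 1}.
Label its elements g_1 = x + 1, g_2 = y - 2, g_3 = z - 1.

Reduce p = -3x^3 + 2yz - 2z - 5 modulo G:
  leading term x^3: subtract (-3x^2)·g_1 from -3x^3 + 2yz - 2z - 5 → 3x^2 + 2yz - 2z - 5
  leading term x^2: subtract (3x)·g_1 from 3x^2 + 2yz - 2z - 5 → -3x + 2yz - 2z - 5
  leading term x: subtract (-3)·g_1 from -3x + 2yz - 2z - 5 → 2yz - 2z - 2
  leading term yz: subtract (2z)·g_2 from 2yz - 2z - 2 → 2z - 2
  leading term z: subtract (2)·g_3 from 2z - 2 → 0
  normal form = 0.
Since the normal form is 0, p ∈ I.

-3x^3 + 2yz - 2z - 5 lies in I (it reduces to 0).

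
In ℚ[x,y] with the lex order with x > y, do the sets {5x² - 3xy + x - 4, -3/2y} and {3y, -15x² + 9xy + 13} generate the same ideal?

No, the ideals differ.

Since reduced Gröbner bases are canonical representatives of ideals under a given ordering, it suffices to compute and compare them.
Buchberger on the first generating set:
f_1 = 5x² - 3xy + x - 4, LT = x².
f_2 = -3/2y, LT = y.

The S-polynomials (S(f_1,f_2)) all reduce to 0 modulo the current basis, so we have a Gröbner basis.
Inter-reduce: drop elements whose leading term is divisible by another's, tail-reduce, and make monic.
Reduced Gröbner basis: {x² + ⅕x - ⅘, y}.

Buchberger on the second generating set:
h_1 = 3y, LT = y.
h_2 = -15x² + 9xy + 13, LT = x².

The S-polynomials (S(h_1,h_2)) all reduce to 0 modulo the current basis, so we have a Gröbner basis.
Inter-reduce: drop elements whose leading term is divisible by another's, tail-reduce, and make monic.
Reduced Gröbner basis: {x² - 13/15, y}.

Since the reduced bases disagree, the two ideals are not the same.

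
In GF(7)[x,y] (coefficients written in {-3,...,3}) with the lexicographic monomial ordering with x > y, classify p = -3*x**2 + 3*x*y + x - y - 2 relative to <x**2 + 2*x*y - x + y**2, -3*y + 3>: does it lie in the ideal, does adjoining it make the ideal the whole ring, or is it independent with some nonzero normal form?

First compute the reduced Gröbner basis of I by Buchberger's algorithm.
f_1 = x**2 + 2*x*y - x + y**2, LT = x**2.
f_2 = -3*y + 3, LT = y.

The S-polynomials (S(f_1,f_2)) all reduce to 0 modulo the current basis, so we have a Gröbner basis.
Inter-reduce: drop elements whose leading term is divisible by another's, tail-reduce, and make monic.
Reduced Gröbner basis: {x**2 + x + 1, y - 1}.
Label its elements g_1 = x**2 + x + 1, g_2 = y - 1.

Reduce p = -3*x**2 + 3*x*y + x - y - 2 modulo G:
  leading term x**2: subtract (-3)·g_1 from -3*x**2 + 3*x*y + x - y - 2 → 3*x*y - 3*x - y + 1
  leading term x*y: subtract (3*x)·g_2 from 3*x*y - 3*x - y + 1 → -y + 1
  leading term y: subtract (-1)·g_2 from -y + 1 → 0
  normal form = 0.
Since the normal form is 0, p ∈ I.

Ideal membership is decidable via reduction modulo a Gröbner basis.

-3*x**2 + 3*x*y + x - y - 2 lies in I (it reduces to 0).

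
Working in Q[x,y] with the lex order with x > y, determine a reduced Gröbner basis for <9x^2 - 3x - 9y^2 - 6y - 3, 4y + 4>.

The reduced Gröbner basis is the canonical form of the ideal for this ordering.

f_1 = 9x^2 - 3x - 9y^2 - 6y - 3, LT = x^2.
f_2 = 4y + 4, LT = y.

The S-polynomials (S(f_1,f_2)) all reduce to 0 modulo the current basis, so we have a Gröbner basis.

G = {x^2 - 1/3x - 2/3, y + 1}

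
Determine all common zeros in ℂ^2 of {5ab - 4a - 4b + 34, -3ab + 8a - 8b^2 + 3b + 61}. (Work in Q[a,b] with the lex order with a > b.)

{(-2, 3), (-11*sqrt(34745)/280 - 283/56, -17/16 + sqrt(34745)/80), (-283/56 + 11*sqrt(34745)/280, -sqrt(34745)/80 - 17/16)}

Compute a lex Gröbner basis by Buchberger's algorithm.
f_1 = 5ab - 4a - 4b + 34, LT = ab.
f_2 = -3ab + 8a - 8b^2 + 3b + 61, LT = ab.

S(f_1,f_2): lcm = ab. S = 28/15a - 8/3b^2 + 1/5b + 407/15.
  leading term a: no divisor's leading term divides it; move 28/15a to the remainder.
  leading term b^2: no divisor's leading term divides it; move -8/3b^2 to the remainder.
  leading term b: no divisor's leading term divides it; move 1/5b to the remainder.
  leading term 1: no divisor's leading term divides it; move 407/15 to the remainder.
  remainder 28/15a - 8/3b^2 + 1/5b + 407/15 ≠ 0; add h_3 = 28/15a - 8/3b^2 + 1/5b + 407/15 to the basis.

S(f_1,h_3): lcm = ab. S = -4/5a + 10/7b^3 - 3/28b^2 - 2147/140b + 34/5.
  leading term a: subtract (-3/7)·h_3 from -4/5a + 10/7b^3 - 3/28b^2 - 2147/140b + 34/5 → 10/7b^3 - 5/4b^2 - 61/4b + 129/7
  leading term b^3: no divisor's leading term divides it; move 10/7b^3 to the remainder.
  leading term b^2: no divisor's leading term divides it; move -5/4b^2 to the remainder.
  leading term b: no divisor's leading term divides it; move -61/4b to the remainder.
  leading term 1: no divisor's leading term divides it; move 129/7 to the remainder.
  remainder 10/7b^3 - 5/4b^2 - 61/4b + 129/7 ≠ 0; add h_4 = 10/7b^3 - 5/4b^2 - 61/4b + 129/7 to the basis.

S(f_2,h_3): lcm = ab. S = -8/3a + 10/7b^3 + 215/84b^2 - 435/28b - 61/3.
  leading term a: subtract (-10/7)·h_3 from -8/3a + 10/7b^3 + 215/84b^2 - 435/28b - 61/3 → 10/7b^3 - 5/4b^2 - 61/4b + 129/7
  leading term b^3: subtract (1)·h_4 from 10/7b^3 - 5/4b^2 - 61/4b + 129/7 → 0
  remainder 0.

S(f_1,h_4): lcm = ab^3. S = 3/40ab^2 + 427/40ab - 129/10a - 4/5b^3 + 34/5b^2.
  leading term ab^2: subtract (3/200b)·f_1 from 3/40ab^2 + 427/40ab - 129/10a - 4/5b^3 + 34/5b^2 → 2147/200ab - 129/10a - 4/5b^3 + 343/50b^2 - 51/100b
  leading term ab: subtract (2147/1000)·f_1 from 2147/200ab - 129/10a - 4/5b^3 + 343/50b^2 - 51/100b → -539/125a - 4/5b^3 + 343/50b^2 + 4039/500b - 36499/500
  leading term a: subtract (-231/100)·h_3 from -539/125a - 4/5b^3 + 343/50b^2 + 4039/500b - 36499/500 → -4/5b^3 + 7/10b^2 + 427/50b - 258/25
  leading term b^3: subtract (-14/25)·h_4 from -4/5b^3 + 7/10b^2 + 427/50b - 258/25 → 0
  remainder 0.

S(f_2,h_4): lcm = ab^3. S = -43/24ab^2 + 427/40ab - 129/10a + 8/3b^4 - b^3 - 61/3b^2.
  leading term ab^2: subtract (-43/120b)·f_1 from -43/24ab^2 + 427/40ab - 129/10a + 8/3b^4 - b^3 - 61/3b^2 → 1109/120ab - 129/10a + 8/3b^4 - b^3 - 653/30b^2 + 731/60b
  leading term ab: subtract (1109/600)·f_1 from 1109/120ab - 129/10a + 8/3b^4 - b^3 - 653/30b^2 + 731/60b → -413/75a + 8/3b^4 - b^3 - 653/30b^2 + 5873/300b - 18853/300
  leading term a: subtract (-59/20)·h_3 from -413/75a + 8/3b^4 - b^3 - 653/30b^2 + 5873/300b - 18853/300 → 8/3b^4 - b^3 - 889/30b^2 + 121/6b + 86/5
  leading term b^4: subtract (28/15b)·h_4 from 8/3b^4 - b^3 - 889/30b^2 + 121/6b + 86/5 → 4/3b^3 - 7/6b^2 - 427/30b + 86/5
  leading term b^3: subtract (14/15)·h_4 from 4/3b^3 - 7/6b^2 - 427/30b + 86/5 → 0
  remainder 0.

S(h_3,h_4): leading monomials are coprime, so the S-polynomial reduces to 0 (Buchberger's first criterion).
Every S-polynomial of the final basis reduces to 0, so we have a Gröbner basis.
Inter-reduce: drop elements whose leading term is divisible by another's, tail-reduce, and make monic.
Reduced Gröbner basis: {a - 10/7b^2 + 3/28b + 407/28, b^3 - 7/8b^2 - 427/40b + 129/10}.

From the last basis element, b^3 - 7/8b^2 - 427/40b + 129/10 = 0, so b takes values in {3, -17/16 + sqrt(34745)/80, -sqrt(34745)/80 - 17/16}. Each choice, substituted upward through the basis, yields the corresponding point(s) of the solution set.
  b = 3: the earlier basis element becomes a + 2 = 0, giving a = -2 — point (-2, 3).
  b = -17/16 + sqrt(34745)/80: the earlier basis element becomes a + 283/56 + 11*sqrt(34745)/280 = 0, giving a = -11*sqrt(34745)/280 - 283/56 — point (-11*sqrt(34745)/280 - 283/56, -17/16 + sqrt(34745)/80).
  b = -sqrt(34745)/80 - 17/16: the earlier basis element becomes a - 11*sqrt(34745)/280 + 283/56 = 0, giving a = -283/56 + 11*sqrt(34745)/280 — point (-283/56 + 11*sqrt(34745)/280, -sqrt(34745)/80 - 17/16).
Each listed point satisfies every original equation (direct substitution).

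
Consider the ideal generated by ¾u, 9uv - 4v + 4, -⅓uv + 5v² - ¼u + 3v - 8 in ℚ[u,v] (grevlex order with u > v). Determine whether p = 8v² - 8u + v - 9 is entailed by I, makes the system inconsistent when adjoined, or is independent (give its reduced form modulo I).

8v² - 8u + v - 9 lies in I (it reduces to 0).

First compute the reduced Gröbner basis of I by Buchberger's algorithm.
f_1 = ¾u, LT = u.
f_2 = 9uv - 4v + 4, LT = uv.
f_3 = -⅓uv + 5v² - ¼u + 3v - 8, LT = uv.

S(f_1,f_2): lcm = uv. S = 4/9v - 4/9.
  reduce S modulo (f_1, f_2, f_3):
  remainder 4/9v - 4/9 ≠ 0; add h_4 = 4/9v - 4/9 to the basis.

The other S-polynomials (S(f_1,f_3), S(f_2,f_3), S(f_1,h_4), S(f_2,h_4), S(f_3,h_4)) all reduce to 0 modulo the current basis, so we have a Gröbner basis.
Inter-reduce: drop elements whose leading term is divisible by another's, tail-reduce, and make monic.
Reduced Gröbner basis: {u, v - 1}.
Label its elements g_1 = u, g_2 = v - 1.

Reduce p = 8v² - 8u + v - 9 modulo G:
  leading term v²: subtract (8v)·g_2 from 8v² - 8u + v - 9 → -8u + 9v - 9
  leading term u: subtract (-8)·g_1 from -8u + 9v - 9 → 9v - 9
  leading term v: subtract (9)·g_2 from 9v - 9 → 0
  normal form = 0.
Since the normal form is 0, p ∈ I.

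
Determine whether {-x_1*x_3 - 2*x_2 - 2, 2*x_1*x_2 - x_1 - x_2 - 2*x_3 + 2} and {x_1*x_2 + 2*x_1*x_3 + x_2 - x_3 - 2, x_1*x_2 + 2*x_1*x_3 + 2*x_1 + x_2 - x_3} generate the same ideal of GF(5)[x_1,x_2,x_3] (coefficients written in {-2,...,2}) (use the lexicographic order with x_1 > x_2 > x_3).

Two ideals are equal iff their reduced Gröbner bases coincide (the reduced basis is unique for a fixed ordering).
Buchberger on the first generating set:
f_1 = -x_1*x_3 - 2*x_2 - 2, LT = x_1*x_3.
f_2 = 2*x_1*x_2 - x_1 - x_2 - 2*x_3 + 2, LT = x_1*x_2.

S(f_1,f_2): lcm = x_1*x_2*x_3. S = -2*x_1*x_3 + 2*x_2**2 - 2*x_2*x_3 + 2*x_2 + x_3**2 - x_3.
  leading term x_1*x_3: subtract (2)·f_1 from -2*x_1*x_3 + 2*x_2**2 - 2*x_2*x_3 + 2*x_2 + x_3**2 - x_3 → 2*x_2**2 - 2*x_2*x_3 + x_2 + x_3**2 - x_3 - 1
  leading term x_2**2: no divisor's leading term divides it; move 2*x_2**2 to the remainder.
  leading term x_2*x_3: no divisor's leading term divides it; move -2*x_2*x_3 to the remainder.
  leading term x_2: no divisor's leading term divides it; move x_2 to the remainder.
  leading term x_3**2: no divisor's leading term divides it; move x_3**2 to the remainder.
  leading term x_3: no divisor's leading term divides it; move -x_3 to the remainder.
  leading term 1: no divisor's leading term divides it; move -1 to the remainder.
  remainder 2*x_2**2 - 2*x_2*x_3 + x_2 + x_3**2 - x_3 - 1 ≠ 0; add g_3 = 2*x_2**2 - 2*x_2*x_3 + x_2 + x_3**2 - x_3 - 1 to the basis.

The other S-polynomials (S(f_1,g_3), S(f_2,g_3)) all reduce to 0 modulo the current basis, so we have a Gröbner basis.
Inter-reduce: drop elements whose leading term is divisible by another's, tail-reduce, and make monic.
Reduced Gröbner basis: {x_1*x_2 + 2*x_1 + 2*x_2 - x_3 + 1, x_1*x_3 + 2*x_2 + 2, x_2**2 - x_2*x_3 - 2*x_2 - 2*x_3**2 + 2*x_3 + 2}.

Buchberger on the second generating set:
h_1 = x_1*x_2 + 2*x_1*x_3 + x_2 - x_3 - 2, LT = x_1*x_2.
h_2 = x_1*x_2 + 2*x_1*x_3 + 2*x_1 + x_2 - x_3, LT = x_1*x_2.

S(h_1,h_2): lcm = x_1*x_2. S = -2*x_1 - 2.
  leading term x_1: no divisor's leading term divides it; move -2*x_1 to the remainder.
  leading term 1: no divisor's leading term divides it; move -2 to the remainder.
  remainder -2*x_1 - 2 ≠ 0; add k_3 = -2*x_1 - 2 to the basis.

S(h_1,k_3): lcm = x_1*x_2. S = 2*x_1*x_3 - x_3 - 2.
  leading term x_1*x_3: subtract (-x_3)·k_3 from 2*x_1*x_3 - x_3 - 2 → 2*x_3 - 2
  leading term x_3: no divisor's leading term divides it; move 2*x_3 to the remainder.
  leading term 1: no divisor's leading term divides it; move -2 to the remainder.
  remainder 2*x_3 - 2 ≠ 0; add k_4 = 2*x_3 - 2 to the basis.

The other S-polynomials (S(h_2,k_3), S(h_1,k_4), S(h_2,k_4), S(k_3,k_4)) all reduce to 0 modulo the current basis, so we have a Gröbner basis.
Inter-reduce: drop elements whose leading term is divisible by another's, tail-reduce, and make monic.
Reduced Gröbner basis: {x_1 + 1, x_3 - 1}.

Since the reduced bases disagree, the two ideals are not the same.
The choice of monomial ordering does not affect the verdict — as long as both bases are computed under the same ordering, their equality decides ideal equality.

No, the ideals differ.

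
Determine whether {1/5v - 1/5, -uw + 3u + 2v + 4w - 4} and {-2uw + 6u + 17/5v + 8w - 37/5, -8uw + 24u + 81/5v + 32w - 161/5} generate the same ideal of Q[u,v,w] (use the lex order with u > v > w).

Two ideals are equal iff their reduced Gröbner bases coincide (the reduced basis is unique for a fixed ordering).
Buchberger on the first generating set:
f_1 = 1/5v - 1/5, LT = v.
f_2 = -uw + 3u + 2v + 4w - 4, LT = uw.

The S-polynomials (S(f_1,f_2)) all reduce to 0 modulo the current basis, so we have a Gröbner basis.
Inter-reduce: drop elements whose leading term is divisible by another's, tail-reduce, and make monic.
Reduced Gröbner basis: {uw - 3u - 4w + 2, v - 1}.

Buchberger on the second generating set:
h_1 = -2uw + 6u + 17/5v + 8w - 37/5, LT = uw.
h_2 = -8uw + 24u + 81/5v + 32w - 161/5, LT = uw.

S(h_1,h_2): lcm = uw. S = 13/40v - 13/40.
  leading term v: no divisor's leading term divides it; move 13/40v to the remainder.
  leading term 1: no divisor's leading term divides it; move -13/40 to the remainder.
  remainder 13/40v - 13/40 ≠ 0; add k_3 = 13/40v - 13/40 to the basis.

The other S-polynomials (S(h_1,k_3), S(h_2,k_3)) all reduce to 0 modulo the current basis, so we have a Gröbner basis.
Inter-reduce: drop elements whose leading term is divisible by another's, tail-reduce, and make monic.
Reduced Gröbner basis: {uw - 3u - 4w + 2, v - 1}.

The two bases agree; hence the ideals are identical.
The choice of monomial ordering does not affect the verdict — as long as both bases are computed under the same ordering, their equality decides ideal equality.

Yes, the ideals are equal.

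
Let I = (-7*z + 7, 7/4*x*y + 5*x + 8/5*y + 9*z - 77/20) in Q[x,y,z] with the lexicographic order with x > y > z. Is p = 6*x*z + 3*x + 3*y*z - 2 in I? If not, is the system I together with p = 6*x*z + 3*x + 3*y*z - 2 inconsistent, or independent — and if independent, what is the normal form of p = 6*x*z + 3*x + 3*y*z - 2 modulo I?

First compute the reduced Gröbner basis of I by Buchberger's algorithm.
f_1 = -7*z + 7, LT = z.
f_2 = 7/4*x*y + 5*x + 8/5*y + 9*z - 77/20, LT = x*y.

The S-polynomials (S(f_1,f_2)) all reduce to 0 modulo the current basis, so we have a Gröbner basis.
Inter-reduce: drop elements whose leading term is divisible by another's, tail-reduce, and make monic.
Reduced Gröbner basis: {x*y + 20/7*x + 32/35*y + 103/35, z - 1}.
Label its elements g_1 = x*y + 20/7*x + 32/35*y + 103/35, g_2 = z - 1.

Reduce p = 6*x*z + 3*x + 3*y*z - 2 modulo G:
  leading term x*z: subtract (6*x)·g_2 from 6*x*z + 3*x + 3*y*z - 2 → 9*x + 3*y*z - 2
  leading term x: no divisor's leading term divides it; move 9*x to the remainder.
  leading term y*z: subtract (3*y)·g_2 from 3*y*z - 2 → 3*y - 2
  leading term y: no divisor's leading term divides it; move 3*y to the remainder.
  leading term 1: no divisor's leading term divides it; move -2 to the remainder.
  normal form = 9*x + 3*y - 2.
The normal form is nonzero, so p ∉ I. Since p minus its normal form lies in I, I + (p) = I + (r) where r = 9*x + 3*y - 2; decide whether this ideal is the whole ring.
Run Buchberger on G together with r (pairs among the g_i already reduce to 0 since G is a Gröbner basis):
g_1 = x*y + 20/7*x + 32/35*y + 103/35, LT = x*y.
g_2 = z - 1, LT = z.
r = 9*x + 3*y - 2, LT = x.

S(g_1,r): lcm = x*y. S = 20/7*x - 1/3*y**2 + 358/315*y + 103/35.
  leading term x: subtract (20/63)·r from 20/7*x - 1/3*y**2 + 358/315*y + 103/35 → -1/3*y**2 + 58/315*y + 161/45
  leading term y**2: no divisor's leading term divides it; move -1/3*y**2 to the remainder.
  leading term y: no divisor's leading term divides it; move 58/315*y to the remainder.
  leading term 1: no divisor's leading term divides it; move 161/45 to the remainder.
  remainder -1/3*y**2 + 58/315*y + 161/45 ≠ 0; add m_4 = -1/3*y**2 + 58/315*y + 161/45 to the basis.

The other S-polynomials (S(g_1,g_2), S(g_2,r), S(g_1,m_4), S(g_2,m_4), S(r,m_4)) all reduce to 0 modulo the current basis, so we have a Gröbner basis.
Inter-reduce: drop elements whose leading term is divisible by another's, tail-reduce, and make monic.
Reduced Gröbner basis: {x + 1/3*y - 2/9, y**2 - 58/105*y - 161/15, z - 1}.
The reduced Gröbner basis of I + (p) is {x + 1/3*y - 2/9, y**2 - 58/105*y - 161/15, z - 1} ≠ {1}, a proper ideal, so the enlarged system stays consistent: p is independent of I, with normal form 9*x + 3*y - 2.

6*x*z + 3*x + 3*y*z - 2 is independent of I; its normal form modulo I is 9*x + 3*y - 2.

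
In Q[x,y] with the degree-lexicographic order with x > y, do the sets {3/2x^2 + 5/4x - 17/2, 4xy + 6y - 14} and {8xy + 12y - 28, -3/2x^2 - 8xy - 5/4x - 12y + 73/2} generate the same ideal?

Since reduced Gröbner bases are canonical representatives of ideals under a given ordering, it suffices to compute and compare them.
Buchberger on the first generating set:
f_1 = 3/2x^2 + 5/4x - 17/2, LT = x^2.
f_2 = 4xy + 6y - 14, LT = xy.

S(f_1,f_2): lcm = x^2y. S = -2/3xy + 7/2x - 17/3y.
  leading term xy: subtract (-1/6)·f_2 from -2/3xy + 7/2x - 17/3y → 7/2x - 14/3y - 7/3
  leading term x: no divisor's leading term divides it; move 7/2x to the remainder.
  leading term y: no divisor's leading term divides it; move -14/3y to the remainder.
  leading term 1: no divisor's leading term divides it; move -7/3 to the remainder.
  remainder 7/2x - 14/3y - 7/3 ≠ 0; add g_3 = 7/2x - 14/3y - 7/3 to the basis.

S(f_2,g_3): lcm = xy. S = 4/3y^2 + 13/6y - 7/2.
  leading term y^2: no divisor's leading term divides it; move 4/3y^2 to the remainder.
  leading term y: no divisor's leading term divides it; move 13/6y to the remainder.
  leading term 1: no divisor's leading term divides it; move -7/2 to the remainder.
  remainder 4/3y^2 + 13/6y - 7/2 ≠ 0; add g_4 = 4/3y^2 + 13/6y - 7/2 to the basis.

The other S-polynomials (S(f_1,g_3), S(f_1,g_4), S(f_2,g_4), S(g_3,g_4)) all reduce to 0 modulo the current basis, so we have a Gröbner basis.
Inter-reduce: drop elements whose leading term is divisible by another's, tail-reduce, and make monic.
Reduced Gröbner basis: {y^2 + 13/8y - 21/8, x - 4/3y - 2/3}.

Buchberger on the second generating set:
h_1 = 8xy + 12y - 28, LT = xy.
h_2 = -3/2x^2 - 8xy - 5/4x - 12y + 73/2, LT = x^2.

S(h_1,h_2): lcm = x^2y. S = -16/3xy^2 + 2/3xy - 8y^2 - 7/2x + 73/3y.
  leading term xy^2: subtract (-2/3y)·h_1 from -16/3xy^2 + 2/3xy - 8y^2 - 7/2x + 73/3y → 2/3xy - 7/2x + 17/3y
  leading term xy: subtract (1/12)·h_1 from 2/3xy - 7/2x + 17/3y → -7/2x + 14/3y + 7/3
  leading term x: no divisor's leading term divides it; move -7/2x to the remainder.
  leading term y: no divisor's leading term divides it; move 14/3y to the remainder.
  leading term 1: no divisor's leading term divides it; move 7/3 to the remainder.
  remainder -7/2x + 14/3y + 7/3 ≠ 0; add k_3 = -7/2x + 14/3y + 7/3 to the basis.

S(h_1,k_3): lcm = xy. S = 4/3y^2 + 13/6y - 7/2.
  leading term y^2: no divisor's leading term divides it; move 4/3y^2 to the remainder.
  leading term y: no divisor's leading term divides it; move 13/6y to the remainder.
  leading term 1: no divisor's leading term divides it; move -7/2 to the remainder.
  remainder 4/3y^2 + 13/6y - 7/2 ≠ 0; add k_4 = 4/3y^2 + 13/6y - 7/2 to the basis.

The other S-polynomials (S(h_2,k_3), S(h_1,k_4), S(h_2,k_4), S(k_3,k_4)) all reduce to 0 modulo the current basis, so we have a Gröbner basis.
Inter-reduce: drop elements whose leading term is divisible by another's, tail-reduce, and make monic.
Reduced Gröbner basis: {y^2 + 13/8y - 21/8, x - 4/3y - 2/3}.

Same reduced basis, so the two generating sets span the same ideal.
The choice of monomial ordering does not affect the verdict — as long as both bases are computed under the same ordering, their equality decides ideal equality.

Yes, the ideals are equal.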